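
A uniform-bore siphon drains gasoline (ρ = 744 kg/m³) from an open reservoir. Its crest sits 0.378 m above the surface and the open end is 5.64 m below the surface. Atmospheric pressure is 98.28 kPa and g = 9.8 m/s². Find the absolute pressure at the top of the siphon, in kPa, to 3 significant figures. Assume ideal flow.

54.4 kPa

The outlet speed comes from Torricelli: v = √(2g·5.64) = 10.5 m/s.
With constant cross-section the crest speed equals v; applying Bernoulli from the surface up to the crest, P_top = P_atm − ½ρv² − ρg·h_top.
P_top = 98280 − ½·744·10.5² − 744·9.8·0.378 = 54400 Pa.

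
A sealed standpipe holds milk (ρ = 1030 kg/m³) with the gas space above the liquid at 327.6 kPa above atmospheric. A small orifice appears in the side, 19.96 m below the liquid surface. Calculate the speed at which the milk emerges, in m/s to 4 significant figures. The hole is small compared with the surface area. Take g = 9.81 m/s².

32.06 m/s

Take point 1 at the surface (v₁ ≈ 0) and point 2 at the hole (at atmospheric pressure). Bernoulli: P₁ + ρg h = P_atm + ½ρv₂².
With P₁ − P_atm = 327600 Pa, v₂ = √(2gh + 2ΔP/ρ) = √(2·9.81·19.96 + 2·327600/1030) = 32.06 m/s.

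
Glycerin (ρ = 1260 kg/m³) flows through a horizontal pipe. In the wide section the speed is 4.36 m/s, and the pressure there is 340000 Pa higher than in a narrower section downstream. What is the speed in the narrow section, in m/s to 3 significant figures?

With h₁ = h₂, rearranging Bernoulli gives v₂ = √(v₁² + 2ΔP/ρ).
v₂ = √(4.36² + 2·340000/1260) = √(19.0 + 540) = 23.6 m/s.

v₂ ≈ 23.6 m/s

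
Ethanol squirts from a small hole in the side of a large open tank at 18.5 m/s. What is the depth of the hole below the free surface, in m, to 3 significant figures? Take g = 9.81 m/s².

Torricelli: v = √(2gh), so h = v²/(2g).
h = 18.5²/(2·9.81) = 342/19.62 = 17.4 m.

h ≈ 17.4 m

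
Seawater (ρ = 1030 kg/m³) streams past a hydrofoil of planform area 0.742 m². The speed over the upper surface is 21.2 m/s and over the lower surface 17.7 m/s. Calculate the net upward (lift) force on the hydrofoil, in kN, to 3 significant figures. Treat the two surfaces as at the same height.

From P + ½ρv² = const at equal height, P_low − P_up = ½ρ(v_up² − v_low²).
ΔP = ½·1030·(21.2² − 17.7²) = 70100 Pa.
Lift = ΔP · A = 70100 × 0.742 = 52000 N.

F = 52.0 kN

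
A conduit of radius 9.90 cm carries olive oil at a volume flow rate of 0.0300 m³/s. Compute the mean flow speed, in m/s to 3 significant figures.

v ≈ 0.974 m/s

Q = 0.0300 m³/s = 0.0300 m³/s.
v = Q/A = 0.0300 / 0.0308 = 0.974 m/s.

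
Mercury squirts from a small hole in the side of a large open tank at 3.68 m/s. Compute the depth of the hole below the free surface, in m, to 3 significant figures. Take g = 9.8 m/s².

h ≈ 0.691 m

Torricelli: v = √(2gh), so h = v²/(2g).
h = 3.68²/(2·9.8) = 13.5/19.60 = 0.691 m.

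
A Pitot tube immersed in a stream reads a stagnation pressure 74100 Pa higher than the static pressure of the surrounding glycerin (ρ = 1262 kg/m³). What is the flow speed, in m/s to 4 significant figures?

Bernoulli between the free stream and the stagnation point: ½ρv² = P_stag − P_static.
v = √(2ΔP/ρ) = √(2·74100/1262) = 10.84 m/s.

10.84 m/s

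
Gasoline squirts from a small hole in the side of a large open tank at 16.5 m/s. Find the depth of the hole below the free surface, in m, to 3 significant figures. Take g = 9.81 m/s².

13.9 m

Torricelli: v = √(2gh), so h = v²/(2g).
h = 16.5²/(2·9.81) = 272/19.62 = 13.9 m.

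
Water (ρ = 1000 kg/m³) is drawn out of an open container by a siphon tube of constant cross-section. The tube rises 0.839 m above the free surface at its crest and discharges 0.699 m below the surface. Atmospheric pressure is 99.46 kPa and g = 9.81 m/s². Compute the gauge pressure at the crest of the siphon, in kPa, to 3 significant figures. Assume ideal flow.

Bernoulli surface→outlet gives ½v² = g·h_out, so v = √(2·9.81·0.699) = 3.70 m/s.
Continuity keeps v the same throughout the tube; from surface to crest, P_atm + 0 = P_top + ½ρv² + ρg·h_top.
P_top = 99460 − ½·1000·3.70² − 1000·9.81·0.839 = 84400 Pa. So P_gauge = P_top − P_atm = -15100 Pa.

P_gauge = -15.1 kPa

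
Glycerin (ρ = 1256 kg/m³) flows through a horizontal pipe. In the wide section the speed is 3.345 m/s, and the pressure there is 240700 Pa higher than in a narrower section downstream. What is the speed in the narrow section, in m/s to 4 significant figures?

v₂ = 19.86 m/s

Horizontal Bernoulli: P₁ + ½ρv₁² = P₂ + ½ρv₂², so v₂² = v₁² + 2(P₁ − P₂)/ρ.
v₂ = √(3.345² + 2·240700/1256) = √(11.19 + 383.3) = 19.86 m/s.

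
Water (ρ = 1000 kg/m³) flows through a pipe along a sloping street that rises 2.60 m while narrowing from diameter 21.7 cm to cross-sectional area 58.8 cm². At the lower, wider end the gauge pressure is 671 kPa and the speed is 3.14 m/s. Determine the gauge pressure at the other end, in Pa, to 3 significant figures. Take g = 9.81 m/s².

Continuity gives A₁v₁ = A₂v₂, so v₂ = (370 cm²)/(58.8 cm²) × 3.14 m/s = 19.7 m/s.
Bernoulli: P₁ + ½ρv₁² + ρg h₁ = P₂ + ½ρv₂² + ρg h₂, so P₂ = P₁ + ½ρ(v₁² − v₂²) − ρg(h₂ − h₁).
P₂ = 671000 + ½·1000·(3.14² − 19.7²) − 1000·9.81·(+2.60) = 671000 + (-190000) − (25500) = 455000 Pa.

P₂ ≈ 455000 Pa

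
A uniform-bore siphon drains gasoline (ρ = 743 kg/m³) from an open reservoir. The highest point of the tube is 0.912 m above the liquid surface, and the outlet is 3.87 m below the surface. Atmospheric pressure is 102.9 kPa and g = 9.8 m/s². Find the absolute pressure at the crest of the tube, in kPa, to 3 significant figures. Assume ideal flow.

P_top = 68.1 kPa

Bernoulli surface→outlet gives ½v² = g·h_out, so v = √(2·9.8·3.87) = 8.71 m/s.
The bore is uniform, so the speed at the crest is the same v. Bernoulli surface→crest: P_atm = P_top + ½ρv² + ρg·h_top.
P_top = 102900 − ½·743·8.71² − 743·9.8·0.912 = 68100 Pa.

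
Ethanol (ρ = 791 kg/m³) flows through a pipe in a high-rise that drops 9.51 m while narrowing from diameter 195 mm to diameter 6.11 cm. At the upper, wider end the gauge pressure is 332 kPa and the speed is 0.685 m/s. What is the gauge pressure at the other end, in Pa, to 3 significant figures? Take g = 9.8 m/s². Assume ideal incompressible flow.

P₂ ≈ 387000 Pa

By continuity, v₂ = v₁·A₁/A₂ = 0.685·(299/29.3) = 6.98 m/s.
Bernoulli: P₁ + ½ρv₁² + ρg h₁ = P₂ + ½ρv₂² + ρg h₂, so P₂ = P₁ + ½ρ(v₁² − v₂²) − ρg(h₂ − h₁).
P₂ = 332000 + ½·791·(0.685² − 6.98²) − 791·9.8·(−9.51) = 332000 + (-19100) − (-73700) = 387000 Pa.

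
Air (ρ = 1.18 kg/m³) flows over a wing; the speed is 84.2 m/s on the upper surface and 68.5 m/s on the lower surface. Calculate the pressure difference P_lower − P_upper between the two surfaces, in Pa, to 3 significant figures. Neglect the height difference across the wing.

Bernoulli (same height): P_lower − P_upper = ½ρ(v_upper² − v_lower²).
ΔP = ½·1.18·(84.2² − 68.5²) = 1410 Pa.

ΔP ≈ 1410 Pa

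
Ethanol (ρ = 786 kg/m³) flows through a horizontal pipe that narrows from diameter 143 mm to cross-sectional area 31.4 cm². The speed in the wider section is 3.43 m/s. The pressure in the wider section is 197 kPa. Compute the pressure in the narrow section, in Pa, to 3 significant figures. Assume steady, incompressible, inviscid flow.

The volume flow rate is constant, so v₂ = (A₁/A₂)v₁ = (161/31.4)·3.43 = 17.5 m/s.
With no height change, Bernoulli's equation is P₁ + ½ρv₁² = P₂ + ½ρv₂².
P₂ = P₁ − ½ρ(v₂² − v₁²) = 197000 − ½·786·(17.5² − 3.43²) = 197000 − 116000 = 80700 Pa.

P₂ ≈ 80700 Pa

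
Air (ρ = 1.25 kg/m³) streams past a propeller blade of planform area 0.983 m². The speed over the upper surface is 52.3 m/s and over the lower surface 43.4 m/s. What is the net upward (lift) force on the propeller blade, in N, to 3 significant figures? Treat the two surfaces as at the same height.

With equal heights on the two surfaces, Bernoulli gives P_lower − P_upper = ½ρ(v_upper² − v_lower²).
ΔP = ½·1.25·(52.3² − 43.4²) = 532 Pa.
Lift = ΔP · A = 532 × 0.983 = 523 N.

F ≈ 523 N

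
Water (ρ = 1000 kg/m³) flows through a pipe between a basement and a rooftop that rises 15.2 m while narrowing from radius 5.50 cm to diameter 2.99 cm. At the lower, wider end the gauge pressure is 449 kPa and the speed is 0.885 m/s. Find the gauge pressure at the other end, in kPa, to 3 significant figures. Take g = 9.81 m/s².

By continuity, v₂ = v₁·A₁/A₂ = 0.885·(95.0/7.02) = 12.0 m/s.
Bernoulli: P₁ + ½ρv₁² + ρg h₁ = P₂ + ½ρv₂² + ρg h₂, so P₂ = P₁ + ½ρ(v₁² − v₂²) − ρg(h₂ − h₁).
P₂ = 449000 + ½·1000·(0.885² − 12.0²) − 1000·9.81·(+15.2) = 449000 + (-71300) − (149000) = 229000 Pa.

229 kPa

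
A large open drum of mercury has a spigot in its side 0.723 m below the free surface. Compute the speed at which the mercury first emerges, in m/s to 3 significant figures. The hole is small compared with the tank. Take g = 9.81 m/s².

v = 3.77 m/s

Bernoulli from surface to hole (P equal, v_surface ≈ 0): v = √(2gh) = √(2×9.81×0.723) = 3.77 m/s.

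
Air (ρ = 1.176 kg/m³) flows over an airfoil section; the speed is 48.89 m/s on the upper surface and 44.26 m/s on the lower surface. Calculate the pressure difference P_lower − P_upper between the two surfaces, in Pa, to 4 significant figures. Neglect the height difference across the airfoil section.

Bernoulli (same height): P_lower − P_upper = ½ρ(v_upper² − v_lower²).
ΔP = ½·1.176·(48.89² − 44.26²) = 253.6 Pa.

ΔP = 253.6 Pa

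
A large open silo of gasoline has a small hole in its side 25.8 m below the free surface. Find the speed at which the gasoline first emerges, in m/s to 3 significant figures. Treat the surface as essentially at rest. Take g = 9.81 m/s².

With the surface at rest and both surface and jet at atmospheric pressure, Bernoulli gives ρg h = ½ρv², so v = √(2gh) = √(2·9.81·25.8) = 22.5 m/s.

v ≈ 22.5 m/s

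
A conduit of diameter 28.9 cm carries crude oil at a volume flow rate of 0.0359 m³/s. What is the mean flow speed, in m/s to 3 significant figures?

Q = 0.0359 m³/s = 0.0359 m³/s.
v = Q/A = 0.0359 / 0.0656 = 0.547 m/s.

0.547 m/s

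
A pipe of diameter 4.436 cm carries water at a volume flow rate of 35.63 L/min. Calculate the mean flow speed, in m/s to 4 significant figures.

0.3842 m/s

Q = 35.63 L/min = 0.0005938 m³/s.
v = Q/A = 0.0005938 / 0.001546 = 0.3842 m/s.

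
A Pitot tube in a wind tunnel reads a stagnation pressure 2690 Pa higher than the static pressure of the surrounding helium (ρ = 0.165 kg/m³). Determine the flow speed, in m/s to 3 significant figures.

Bernoulli between the free stream and the stagnation point: ½ρv² = P_stag − P_static.
v = √(2ΔP/ρ) = √(2·2690/0.165) = 181 m/s.

v = 181 m/s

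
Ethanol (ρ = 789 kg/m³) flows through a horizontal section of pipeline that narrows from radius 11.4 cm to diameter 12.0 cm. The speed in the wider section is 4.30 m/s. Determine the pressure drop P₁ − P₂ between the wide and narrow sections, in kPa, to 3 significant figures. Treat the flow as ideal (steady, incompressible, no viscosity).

By continuity, v₂ = v₁·A₁/A₂ = 4.30·(408/113) = 15.5 m/s.
With no height change, Bernoulli's equation is P₁ + ½ρv₁² = P₂ + ½ρv₂².
P₁ − P₂ = ½·789·(15.5² − 4.30²) = ½·789·222 = 87800 Pa.

87.8 kPa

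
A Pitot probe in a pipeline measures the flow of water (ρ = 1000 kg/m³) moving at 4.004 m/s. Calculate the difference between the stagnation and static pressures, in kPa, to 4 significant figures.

ΔP ≈ 8.016 kPa

At the stagnation point the flow is brought to rest, so Bernoulli gives P_stag − P_static = ½ρv².
ΔP = ½·1000·4.004² = 8016 Pa.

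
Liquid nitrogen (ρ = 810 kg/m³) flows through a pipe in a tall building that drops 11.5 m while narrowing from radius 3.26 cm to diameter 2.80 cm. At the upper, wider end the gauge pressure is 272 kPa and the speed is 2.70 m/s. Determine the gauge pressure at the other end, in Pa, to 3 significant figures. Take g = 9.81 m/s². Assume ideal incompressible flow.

280000 Pa

By continuity, v₂ = v₁·A₁/A₂ = 2.70·(33.4/6.16) = 14.6 m/s.
Applying Bernoulli between the two ends and solving for P₂: P₂ = P₁ + ½ρ(v₁² − v₂²) − ρgΔh.
P₂ = 272000 + ½·810·(2.70² − 14.6²) − 810·9.81·(−11.5) = 272000 + (-83900) − (-91400) = 280000 Pa.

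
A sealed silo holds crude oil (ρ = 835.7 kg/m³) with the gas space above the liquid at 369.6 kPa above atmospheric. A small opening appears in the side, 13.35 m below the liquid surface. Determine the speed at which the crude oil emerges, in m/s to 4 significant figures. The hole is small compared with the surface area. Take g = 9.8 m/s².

Take point 1 at the surface (v₁ ≈ 0) and point 2 at the hole (at atmospheric pressure). Bernoulli: P₁ + ρg h = P_atm + ½ρv₂².
With P₁ − P_atm = 369600 Pa, v₂ = √(2gh + 2ΔP/ρ) = √(2·9.8·13.35 + 2·369600/835.7) = 33.86 m/s.

v = 33.86 m/s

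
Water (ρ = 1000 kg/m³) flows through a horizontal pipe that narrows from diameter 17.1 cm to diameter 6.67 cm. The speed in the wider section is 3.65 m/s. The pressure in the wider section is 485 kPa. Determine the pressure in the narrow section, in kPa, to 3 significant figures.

P₂ ≈ 204 kPa

Continuity gives A₁v₁ = A₂v₂, so v₂ = (230 cm²)/(34.9 cm²) × 3.65 m/s = 24.0 m/s.
The pipe is horizontal, so Bernoulli reduces to P₁ + ½ρv₁² = P₂ + ½ρv₂².
P₂ = P₁ − ½ρ(v₂² − v₁²) = 485000 − ½·1000·(24.0² − 3.65²) = 485000 − 281000 = 204000 Pa.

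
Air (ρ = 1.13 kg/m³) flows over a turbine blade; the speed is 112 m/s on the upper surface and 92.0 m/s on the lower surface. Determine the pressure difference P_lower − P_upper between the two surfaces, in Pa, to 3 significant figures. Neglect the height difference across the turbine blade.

With negligible Δh, P + ½ρv² is constant, so P_low − P_up = ½ρ(v_up² − v_low²).
ΔP = ½·1.13·(112² − 92.0²) = 2310 Pa.

ΔP = 2310 Pa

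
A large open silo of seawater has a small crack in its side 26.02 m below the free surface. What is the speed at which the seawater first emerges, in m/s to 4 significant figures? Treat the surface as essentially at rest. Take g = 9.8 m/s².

v ≈ 22.58 m/s

Bernoulli from surface to hole (P equal, v_surface ≈ 0): v = √(2gh) = √(2×9.8×26.02) = 22.58 m/s.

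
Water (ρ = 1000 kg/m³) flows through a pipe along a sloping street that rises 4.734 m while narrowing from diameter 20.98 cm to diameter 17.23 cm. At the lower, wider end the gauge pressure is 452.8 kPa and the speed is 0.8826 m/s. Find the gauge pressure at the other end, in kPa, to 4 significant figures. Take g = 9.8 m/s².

The volume flow rate is constant, so v₂ = (A₁/A₂)v₁ = (345.7/233.2)·0.8826 = 1.309 m/s.
Energy conservation along the streamline gives P₂ = P₁ − ½ρ(v₂² − v₁²) − ρg(h₂ − h₁).
P₂ = 452800 + ½·1000·(0.8826² − 1.309²) − 1000·9.8·(+4.734) = 452800 + (-466.7) − (46390) = 405900 Pa.

405.9 kPa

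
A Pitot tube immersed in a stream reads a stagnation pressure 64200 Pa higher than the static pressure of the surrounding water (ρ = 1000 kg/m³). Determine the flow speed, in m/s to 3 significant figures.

v ≈ 11.3 m/s

The dynamic pressure equals the rise in static pressure at the stagnation point: ΔP = ½ρv².
v = √(2ΔP/ρ) = √(2·64200/1000) = 11.3 m/s.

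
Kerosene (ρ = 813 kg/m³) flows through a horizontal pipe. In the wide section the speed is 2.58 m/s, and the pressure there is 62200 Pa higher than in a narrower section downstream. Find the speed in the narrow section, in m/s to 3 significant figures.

v₂ = 12.6 m/s

Horizontal Bernoulli: P₁ + ½ρv₁² = P₂ + ½ρv₂², so v₂² = v₁² + 2(P₁ − P₂)/ρ.
v₂ = √(2.58² + 2·62200/813) = √(6.66 + 153) = 12.6 m/s.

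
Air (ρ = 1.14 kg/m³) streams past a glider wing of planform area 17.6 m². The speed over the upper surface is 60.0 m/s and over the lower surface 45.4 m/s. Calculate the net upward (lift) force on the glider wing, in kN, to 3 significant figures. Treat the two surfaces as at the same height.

The faster flow above has the lower pressure; Bernoulli (same height) gives ΔP = ½ρ(v_up² − v_low²).
ΔP = ½·1.14·(60.0² − 45.4²) = 877 Pa.
Lift = ΔP · A = 877 × 17.6 = 15400 N.

F ≈ 15.4 kN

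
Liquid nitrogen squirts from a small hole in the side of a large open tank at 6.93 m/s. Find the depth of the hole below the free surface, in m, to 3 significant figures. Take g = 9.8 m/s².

h ≈ 2.45 m

Inverting v = √(2gh) gives h = v² / 2g.
h = 6.93²/(2·9.8) = 48.0/19.60 = 2.45 m.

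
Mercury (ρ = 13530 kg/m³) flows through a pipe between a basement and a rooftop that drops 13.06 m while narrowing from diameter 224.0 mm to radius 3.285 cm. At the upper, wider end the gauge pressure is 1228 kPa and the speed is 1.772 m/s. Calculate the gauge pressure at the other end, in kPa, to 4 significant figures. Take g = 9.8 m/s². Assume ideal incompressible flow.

By continuity, v₂ = v₁·A₁/A₂ = 1.772·(394.1/33.90) = 20.60 m/s.
Bernoulli: P₁ + ½ρv₁² + ρg h₁ = P₂ + ½ρv₂² + ρg h₂, so P₂ = P₁ + ½ρ(v₁² − v₂²) − ρg(h₂ − h₁).
P₂ = 1228000 + ½·13530·(1.772² − 20.60²) − 13530·9.8·(−13.06) = 1228000 + (-2849000) − (-1732000) = 110600 Pa.

P₂ ≈ 110.6 kPa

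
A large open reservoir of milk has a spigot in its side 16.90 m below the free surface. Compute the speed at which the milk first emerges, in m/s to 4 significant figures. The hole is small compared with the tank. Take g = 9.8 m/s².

v ≈ 18.20 m/s

With the surface at rest and both surface and jet at atmospheric pressure, Bernoulli gives ρg h = ½ρv², so v = √(2gh) = √(2·9.8·16.90) = 18.20 m/s.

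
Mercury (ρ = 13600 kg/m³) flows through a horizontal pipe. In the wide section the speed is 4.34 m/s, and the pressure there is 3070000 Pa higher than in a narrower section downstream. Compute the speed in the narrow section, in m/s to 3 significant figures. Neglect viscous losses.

With h₁ = h₂, rearranging Bernoulli gives v₂ = √(v₁² + 2ΔP/ρ).
v₂ = √(4.34² + 2·3070000/13600) = √(18.8 + 451) = 21.7 m/s.

v₂ = 21.7 m/s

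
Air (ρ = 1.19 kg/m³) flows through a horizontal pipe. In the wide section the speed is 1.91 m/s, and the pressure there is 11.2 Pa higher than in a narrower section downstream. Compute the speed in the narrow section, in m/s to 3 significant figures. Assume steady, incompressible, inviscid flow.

v₂ ≈ 4.74 m/s

With h₁ = h₂, rearranging Bernoulli gives v₂ = √(v₁² + 2ΔP/ρ).
v₂ = √(1.91² + 2·11.2/1.19) = √(3.65 + 18.8) = 4.74 m/s.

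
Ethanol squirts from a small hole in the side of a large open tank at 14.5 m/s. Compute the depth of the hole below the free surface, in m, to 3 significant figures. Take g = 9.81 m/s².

h = 10.7 m

Inverting v = √(2gh) gives h = v² / 2g.
h = 14.5²/(2·9.81) = 210/19.62 = 10.7 m.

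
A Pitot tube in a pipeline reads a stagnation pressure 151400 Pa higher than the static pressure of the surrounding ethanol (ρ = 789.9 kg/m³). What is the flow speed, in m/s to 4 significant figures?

At the stagnation point the flow is brought to rest, so Bernoulli gives P_stag − P_static = ½ρv².
v = √(2ΔP/ρ) = √(2·151400/789.9) = 19.58 m/s.

19.58 m/s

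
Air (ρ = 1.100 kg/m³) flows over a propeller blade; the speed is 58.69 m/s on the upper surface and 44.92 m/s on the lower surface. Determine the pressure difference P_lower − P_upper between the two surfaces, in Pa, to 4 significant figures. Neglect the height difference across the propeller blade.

With negligible Δh, P + ½ρv² is constant, so P_low − P_up = ½ρ(v_up² − v_low²).
ΔP = ½·1.100·(58.69² − 44.92²) = 784.7 Pa.

ΔP ≈ 784.7 Pa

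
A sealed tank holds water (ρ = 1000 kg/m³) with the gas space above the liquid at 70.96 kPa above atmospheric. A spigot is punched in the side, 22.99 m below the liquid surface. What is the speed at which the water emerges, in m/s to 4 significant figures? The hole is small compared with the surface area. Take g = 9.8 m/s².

v = 24.34 m/s

Take point 1 at the surface (v₁ ≈ 0) and point 2 at the hole (at atmospheric pressure). Bernoulli: P₁ + ρg h = P_atm + ½ρv₂².
With P₁ − P_atm = 70960 Pa, v₂ = √(2gh + 2ΔP/ρ) = √(2·9.8·22.99 + 2·70960/1000) = 24.34 m/s.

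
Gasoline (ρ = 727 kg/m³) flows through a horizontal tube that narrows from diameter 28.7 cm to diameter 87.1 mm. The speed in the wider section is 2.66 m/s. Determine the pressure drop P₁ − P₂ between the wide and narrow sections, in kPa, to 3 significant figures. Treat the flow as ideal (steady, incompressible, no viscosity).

ΔP ≈ 301 kPa

Continuity gives A₁v₁ = A₂v₂, so v₂ = (647 cm²)/(59.6 cm²) × 2.66 m/s = 28.9 m/s.
Along the horizontal streamline, P + ½ρv² is constant.
P₁ − P₂ = ½·727·(28.9² − 2.66²) = ½·727·827 = 301000 Pa.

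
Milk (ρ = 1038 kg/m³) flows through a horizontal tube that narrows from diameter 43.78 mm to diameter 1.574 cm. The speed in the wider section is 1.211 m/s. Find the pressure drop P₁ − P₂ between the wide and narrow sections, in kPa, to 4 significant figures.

Mass conservation (A₁v₁ = A₂v₂) gives v₂ = 1.211 × 15.05/1.946 = 9.369 m/s.
With no height change, Bernoulli's equation is P₁ + ½ρv₁² = P₂ + ½ρv₂².
P₁ − P₂ = ½·1038·(9.369² − 1.211²) = ½·1038·86.31 = 44790 Pa.

ΔP ≈ 44.79 kPa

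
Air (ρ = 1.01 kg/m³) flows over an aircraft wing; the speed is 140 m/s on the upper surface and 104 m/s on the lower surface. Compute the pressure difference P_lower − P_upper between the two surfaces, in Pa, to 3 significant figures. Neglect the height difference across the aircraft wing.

The pressure is lower where the speed is higher: ΔP = ½ρ(v_up² − v_low²).
ΔP = ½·1.01·(140² − 104²) = 4440 Pa.

4440 Pa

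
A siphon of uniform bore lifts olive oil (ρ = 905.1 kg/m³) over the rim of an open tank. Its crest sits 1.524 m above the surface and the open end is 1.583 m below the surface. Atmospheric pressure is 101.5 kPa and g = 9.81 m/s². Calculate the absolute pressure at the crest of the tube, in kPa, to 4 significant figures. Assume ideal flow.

P_top = 73.91 kPa

The outlet speed comes from Torricelli: v = √(2g·1.583) = 5.573 m/s.
The bore is uniform, so the speed at the crest is the same v. Bernoulli surface→crest: P_atm = P_top + ½ρv² + ρg·h_top.
P_top = 101500 − ½·905.1·5.573² − 905.1·9.81·1.524 = 73910 Pa.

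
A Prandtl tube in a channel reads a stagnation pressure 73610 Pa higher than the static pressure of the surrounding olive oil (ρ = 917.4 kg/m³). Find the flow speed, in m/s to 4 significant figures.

12.67 m/s

At the stagnation point the flow is brought to rest, so Bernoulli gives P_stag − P_static = ½ρv².
v = √(2ΔP/ρ) = √(2·73610/917.4) = 12.67 m/s.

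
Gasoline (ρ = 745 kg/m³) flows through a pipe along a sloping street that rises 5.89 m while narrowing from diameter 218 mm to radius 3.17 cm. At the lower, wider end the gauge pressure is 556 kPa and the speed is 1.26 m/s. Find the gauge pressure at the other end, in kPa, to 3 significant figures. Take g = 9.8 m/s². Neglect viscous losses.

Continuity gives A₁v₁ = A₂v₂, so v₂ = (373 cm²)/(31.6 cm²) × 1.26 m/s = 14.9 m/s.
Energy conservation along the streamline gives P₂ = P₁ − ½ρ(v₂² − v₁²) − ρg(h₂ − h₁).
P₂ = 556000 + ½·745·(1.26² − 14.9²) − 745·9.8·(+5.89) = 556000 + (-82100) − (43000) = 431000 Pa.

P₂ ≈ 431 kPa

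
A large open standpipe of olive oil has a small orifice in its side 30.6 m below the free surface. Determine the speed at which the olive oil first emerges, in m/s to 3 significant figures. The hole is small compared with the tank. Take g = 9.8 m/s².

With the surface at rest and both surface and jet at atmospheric pressure, Bernoulli gives ρg h = ½ρv², so v = √(2gh) = √(2·9.8·30.6) = 24.5 m/s.

v ≈ 24.5 m/s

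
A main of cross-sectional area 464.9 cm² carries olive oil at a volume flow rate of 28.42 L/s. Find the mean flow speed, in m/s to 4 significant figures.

Q = 28.42 L/s = 0.02842 m³/s.
v = Q/A = 0.02842 / 0.04649 = 0.6113 m/s.

v ≈ 0.6113 m/s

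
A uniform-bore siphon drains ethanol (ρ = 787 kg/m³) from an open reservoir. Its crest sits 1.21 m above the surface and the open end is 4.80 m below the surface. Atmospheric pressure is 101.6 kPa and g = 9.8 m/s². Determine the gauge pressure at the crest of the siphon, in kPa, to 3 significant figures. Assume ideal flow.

P_gauge ≈ -46.4 kPa

Bernoulli surface→outlet gives ½v² = g·h_out, so v = √(2·9.8·4.80) = 9.70 m/s.
Continuity keeps v the same throughout the tube; from surface to crest, P_atm + 0 = P_top + ½ρv² + ρg·h_top.
P_top = 101600 − ½·787·9.70² − 787·9.8·1.21 = 55200 Pa. So P_gauge = P_top − P_atm = -46400 Pa.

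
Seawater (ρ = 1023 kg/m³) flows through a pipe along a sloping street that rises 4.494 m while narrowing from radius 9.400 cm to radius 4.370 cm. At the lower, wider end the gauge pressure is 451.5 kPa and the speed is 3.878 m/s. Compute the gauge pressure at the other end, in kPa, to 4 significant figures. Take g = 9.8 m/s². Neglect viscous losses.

By continuity, v₂ = v₁·A₁/A₂ = 3.878·(277.6/59.99) = 17.94 m/s.
Applying Bernoulli between the two ends and solving for P₂: P₂ = P₁ + ½ρ(v₁² − v₂²) − ρgΔh.
P₂ = 451500 + ½·1023·(3.878² − 17.94²) − 1023·9.8·(+4.494) = 451500 + (-157000) − (45050) = 249500 Pa.

249.5 kPa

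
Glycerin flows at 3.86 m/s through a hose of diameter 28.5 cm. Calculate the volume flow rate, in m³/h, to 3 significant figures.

Q = 886 m³/h

Q = A·v = 0.0638 m² × 3.86 m/s = 0.246 m³/s.
Converting: 0.246 m³/s × 3600 = 886 m³/h.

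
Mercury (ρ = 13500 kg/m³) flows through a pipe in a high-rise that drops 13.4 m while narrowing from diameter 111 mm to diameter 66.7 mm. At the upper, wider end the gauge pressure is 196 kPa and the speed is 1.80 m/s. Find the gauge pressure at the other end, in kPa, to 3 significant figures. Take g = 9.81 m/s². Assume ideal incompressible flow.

Mass conservation (A₁v₁ = A₂v₂) gives v₂ = 1.80 × 96.8/34.9 = 4.99 m/s.
Energy conservation along the streamline gives P₂ = P₁ − ½ρ(v₂² − v₁²) − ρg(h₂ − h₁).
P₂ = 196000 + ½·13500·(1.80² − 4.99²) − 13500·9.81·(−13.4) = 196000 + (-146000) − (-1770000) = 1820000 Pa.

P₂ ≈ 1820 kPa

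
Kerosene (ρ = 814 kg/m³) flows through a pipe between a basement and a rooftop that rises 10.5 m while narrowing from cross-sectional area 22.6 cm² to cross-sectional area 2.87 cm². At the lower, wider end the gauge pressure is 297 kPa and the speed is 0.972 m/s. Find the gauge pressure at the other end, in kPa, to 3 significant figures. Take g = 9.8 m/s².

The volume flow rate is constant, so v₂ = (A₁/A₂)v₁ = (22.6/2.87)·0.972 = 7.65 m/s.
Applying Bernoulli between the two ends and solving for P₂: P₂ = P₁ + ½ρ(v₁² − v₂²) − ρgΔh.
P₂ = 297000 + ½·814·(0.972² − 7.65²) − 814·9.8·(+10.5) = 297000 + (-23500) − (83800) = 190000 Pa.

190 kPa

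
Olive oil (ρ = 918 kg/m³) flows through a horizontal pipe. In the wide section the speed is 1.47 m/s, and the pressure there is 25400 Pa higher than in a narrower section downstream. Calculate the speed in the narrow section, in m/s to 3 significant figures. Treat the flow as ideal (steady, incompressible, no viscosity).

v₂ = 7.58 m/s

With h₁ = h₂, rearranging Bernoulli gives v₂ = √(v₁² + 2ΔP/ρ).
v₂ = √(1.47² + 2·25400/918) = √(2.16 + 55.3) = 7.58 m/s.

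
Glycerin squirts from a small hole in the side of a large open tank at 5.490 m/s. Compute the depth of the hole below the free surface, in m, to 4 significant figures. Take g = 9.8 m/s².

h ≈ 1.538 m

Torricelli: v = √(2gh), so h = v²/(2g).
h = 5.490²/(2·9.8) = 30.14/19.60 = 1.538 m.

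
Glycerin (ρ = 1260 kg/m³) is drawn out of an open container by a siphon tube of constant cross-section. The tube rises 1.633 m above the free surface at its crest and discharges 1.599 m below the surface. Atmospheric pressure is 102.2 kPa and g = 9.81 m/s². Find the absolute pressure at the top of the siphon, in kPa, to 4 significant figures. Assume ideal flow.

P_top ≈ 62.25 kPa

From the surface to the outlet (both open to atmosphere, surface at rest): v = √(2g·h_out) = √(2·9.81·1.599) = 5.601 m/s.
The bore is uniform, so the speed at the crest is the same v. Bernoulli surface→crest: P_atm = P_top + ½ρv² + ρg·h_top.
P_top = 102200 − ½·1260·5.601² − 1260·9.81·1.633 = 62250 Pa.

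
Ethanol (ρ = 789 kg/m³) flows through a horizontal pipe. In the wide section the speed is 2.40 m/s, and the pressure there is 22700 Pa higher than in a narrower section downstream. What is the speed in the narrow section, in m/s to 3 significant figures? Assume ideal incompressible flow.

7.96 m/s

Horizontal Bernoulli: P₁ + ½ρv₁² = P₂ + ½ρv₂², so v₂² = v₁² + 2(P₁ − P₂)/ρ.
v₂ = √(2.40² + 2·22700/789) = √(5.76 + 57.5) = 7.96 m/s.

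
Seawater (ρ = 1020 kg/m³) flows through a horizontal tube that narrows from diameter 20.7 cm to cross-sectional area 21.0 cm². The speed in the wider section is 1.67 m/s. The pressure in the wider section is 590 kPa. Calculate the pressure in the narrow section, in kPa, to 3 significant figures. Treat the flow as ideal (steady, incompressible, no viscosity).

P₂ ≈ 226 kPa

By continuity, v₂ = v₁·A₁/A₂ = 1.67·(337/21.0) = 26.8 m/s.
With no height change, Bernoulli's equation is P₁ + ½ρv₁² = P₂ + ½ρv₂².
P₂ = P₁ − ½ρ(v₂² − v₁²) = 590000 − ½·1020·(26.8² − 1.67²) = 590000 − 364000 = 226000 Pa.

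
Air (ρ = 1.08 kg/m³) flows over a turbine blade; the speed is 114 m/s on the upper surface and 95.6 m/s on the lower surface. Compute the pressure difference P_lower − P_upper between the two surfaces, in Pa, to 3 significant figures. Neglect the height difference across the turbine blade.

Bernoulli (same height): P_lower − P_upper = ½ρ(v_upper² − v_lower²).
ΔP = ½·1.08·(114² − 95.6²) = 2080 Pa.

ΔP = 2080 Pa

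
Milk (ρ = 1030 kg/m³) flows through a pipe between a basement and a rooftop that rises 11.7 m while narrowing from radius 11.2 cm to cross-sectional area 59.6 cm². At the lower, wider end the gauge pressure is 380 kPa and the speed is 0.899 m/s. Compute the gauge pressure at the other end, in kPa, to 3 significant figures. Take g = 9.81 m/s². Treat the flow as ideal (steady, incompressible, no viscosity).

The volume flow rate is constant, so v₂ = (A₁/A₂)v₁ = (394/59.6)·0.899 = 5.94 m/s.
Bernoulli: P₁ + ½ρv₁² + ρg h₁ = P₂ + ½ρv₂² + ρg h₂, so P₂ = P₁ + ½ρ(v₁² − v₂²) − ρg(h₂ − h₁).
P₂ = 380000 + ½·1030·(0.899² − 5.94²) − 1030·9.81·(+11.7) = 380000 + (-17800) − (118000) = 244000 Pa.

P₂ ≈ 244 kPa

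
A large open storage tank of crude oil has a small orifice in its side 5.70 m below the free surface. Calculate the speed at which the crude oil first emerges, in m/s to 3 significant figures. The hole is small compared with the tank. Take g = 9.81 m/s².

With the surface at rest and both surface and jet at atmospheric pressure, Bernoulli gives ρg h = ½ρv², so v = √(2gh) = √(2·9.81·5.70) = 10.6 m/s.

v = 10.6 m/s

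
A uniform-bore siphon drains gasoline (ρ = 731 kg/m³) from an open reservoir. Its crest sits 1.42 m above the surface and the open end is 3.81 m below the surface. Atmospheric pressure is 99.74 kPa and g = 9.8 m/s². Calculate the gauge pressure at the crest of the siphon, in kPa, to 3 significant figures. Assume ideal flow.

The outlet speed comes from Torricelli: v = √(2g·3.81) = 8.64 m/s.
With constant cross-section the crest speed equals v; applying Bernoulli from the surface up to the crest, P_top = P_atm − ½ρv² − ρg·h_top.
P_top = 99740 − ½·731·8.64² − 731·9.8·1.42 = 62300 Pa. So P_gauge = P_top − P_atm = -37500 Pa.

P_gauge = -37.5 kPa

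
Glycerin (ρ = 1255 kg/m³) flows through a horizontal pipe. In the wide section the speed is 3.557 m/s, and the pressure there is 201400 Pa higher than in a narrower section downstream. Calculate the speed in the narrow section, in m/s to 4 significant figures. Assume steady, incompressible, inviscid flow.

Along the level pipe P + ½ρv² is conserved, hence v₂² = v₁² + 2(P₁ − P₂)/ρ.
v₂ = √(3.557² + 2·201400/1255) = √(12.65 + 321.0) = 18.26 m/s.

v₂ ≈ 18.26 m/s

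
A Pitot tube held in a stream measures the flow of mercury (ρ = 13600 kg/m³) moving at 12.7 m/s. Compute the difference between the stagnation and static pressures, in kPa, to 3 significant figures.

Bernoulli between the free stream and the stagnation point: ½ρv² = P_stag − P_static.
ΔP = ½·13600·12.7² = 1100000 Pa.

ΔP = 1100 kPa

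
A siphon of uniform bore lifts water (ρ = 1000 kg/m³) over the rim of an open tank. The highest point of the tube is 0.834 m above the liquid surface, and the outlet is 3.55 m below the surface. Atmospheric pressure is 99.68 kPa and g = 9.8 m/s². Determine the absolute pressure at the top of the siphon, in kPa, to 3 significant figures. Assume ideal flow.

P_top = 56.7 kPa

Bernoulli surface→outlet gives ½v² = g·h_out, so v = √(2·9.8·3.55) = 8.34 m/s.
The bore is uniform, so the speed at the crest is the same v. Bernoulli surface→crest: P_atm = P_top + ½ρv² + ρg·h_top.
P_top = 99680 − ½·1000·8.34² − 1000·9.8·0.834 = 56700 Pa.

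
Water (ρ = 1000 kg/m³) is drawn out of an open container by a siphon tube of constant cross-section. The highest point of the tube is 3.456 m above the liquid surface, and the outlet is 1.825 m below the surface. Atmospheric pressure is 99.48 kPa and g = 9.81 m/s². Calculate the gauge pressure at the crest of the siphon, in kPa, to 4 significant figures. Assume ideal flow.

From the surface to the outlet (both open to atmosphere, surface at rest): v = √(2g·h_out) = √(2·9.81·1.825) = 5.984 m/s.
The bore is uniform, so the speed at the crest is the same v. Bernoulli surface→crest: P_atm = P_top + ½ρv² + ρg·h_top.
P_top = 99480 − ½·1000·5.984² − 1000·9.81·3.456 = 47670 Pa. So P_gauge = P_top − P_atm = -51810 Pa.

P_gauge ≈ -51.81 kPa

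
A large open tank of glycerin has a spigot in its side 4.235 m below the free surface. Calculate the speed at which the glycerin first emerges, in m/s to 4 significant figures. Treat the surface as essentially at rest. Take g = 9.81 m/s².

v ≈ 9.115 m/s

The surface is effectively still and both ends are open, so ½v² = gh and v = √(2·9.81·4.235) = 9.115 m/s.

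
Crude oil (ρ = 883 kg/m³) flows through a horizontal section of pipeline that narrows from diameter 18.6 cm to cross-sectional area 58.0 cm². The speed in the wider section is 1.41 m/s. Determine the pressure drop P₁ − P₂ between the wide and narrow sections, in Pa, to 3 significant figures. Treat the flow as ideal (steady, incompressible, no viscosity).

ΔP = 18400 Pa

Continuity gives A₁v₁ = A₂v₂, so v₂ = (272 cm²)/(58.0 cm²) × 1.41 m/s = 6.61 m/s.
With no height change, Bernoulli's equation is P₁ + ½ρv₁² = P₂ + ½ρv₂².
P₁ − P₂ = ½·883·(6.61² − 1.41²) = ½·883·41.6 = 18400 Pa.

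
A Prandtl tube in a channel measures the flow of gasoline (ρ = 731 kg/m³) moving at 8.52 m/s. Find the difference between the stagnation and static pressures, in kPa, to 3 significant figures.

The dynamic pressure equals the rise in static pressure at the stagnation point: ΔP = ½ρv².
ΔP = ½·731·8.52² = 26500 Pa.

ΔP = 26.5 kPa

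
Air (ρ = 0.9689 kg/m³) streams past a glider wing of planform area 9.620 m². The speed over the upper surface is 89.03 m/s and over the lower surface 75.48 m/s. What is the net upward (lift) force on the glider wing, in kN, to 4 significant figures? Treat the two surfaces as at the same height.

F = 10.39 kN

From P + ½ρv² = const at equal height, P_low − P_up = ½ρ(v_up² − v_low²).
ΔP = ½·0.9689·(89.03² − 75.48²) = 1080 Pa.
Lift = ΔP · A = 1080 × 9.620 = 10390 N.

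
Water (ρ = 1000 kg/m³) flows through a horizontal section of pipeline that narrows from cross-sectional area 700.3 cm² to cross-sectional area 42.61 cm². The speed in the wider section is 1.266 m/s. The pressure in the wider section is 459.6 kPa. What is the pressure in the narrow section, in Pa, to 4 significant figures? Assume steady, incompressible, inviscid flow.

P₂ ≈ 243900 Pa

The volume flow rate is constant, so v₂ = (A₁/A₂)v₁ = (700.3/42.61)·1.266 = 20.81 m/s.
The pipe is horizontal, so Bernoulli reduces to P₁ + ½ρv₁² = P₂ + ½ρv₂².
P₂ = P₁ − ½ρ(v₂² − v₁²) = 459600 − ½·1000·(20.81² − 1.266²) = 459600 − 215700 = 243900 Pa.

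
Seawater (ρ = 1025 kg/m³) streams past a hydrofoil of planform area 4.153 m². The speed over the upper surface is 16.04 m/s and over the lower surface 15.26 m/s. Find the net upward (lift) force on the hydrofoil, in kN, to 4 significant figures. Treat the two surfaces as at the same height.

51.96 kN

From P + ½ρv² = const at equal height, P_low − P_up = ½ρ(v_up² − v_low²).
ΔP = ½·1025·(16.04² − 15.26²) = 12510 Pa.
Lift = ΔP · A = 12510 × 4.153 = 51960 N.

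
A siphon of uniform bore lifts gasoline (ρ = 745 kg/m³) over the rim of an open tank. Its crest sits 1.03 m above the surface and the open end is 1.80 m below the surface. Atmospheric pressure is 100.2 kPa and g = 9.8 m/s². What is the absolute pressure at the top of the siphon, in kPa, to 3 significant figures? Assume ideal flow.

P_top = 79.5 kPa

The outlet speed comes from Torricelli: v = √(2g·1.80) = 5.94 m/s.
Continuity keeps v the same throughout the tube; from surface to crest, P_atm + 0 = P_top + ½ρv² + ρg·h_top.
P_top = 100200 − ½·745·5.94² − 745·9.8·1.03 = 79500 Pa.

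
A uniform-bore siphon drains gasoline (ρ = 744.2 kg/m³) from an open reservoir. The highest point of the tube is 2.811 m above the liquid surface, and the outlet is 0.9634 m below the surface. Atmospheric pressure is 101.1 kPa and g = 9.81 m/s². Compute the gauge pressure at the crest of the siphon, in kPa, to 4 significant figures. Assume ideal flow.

Bernoulli surface→outlet gives ½v² = g·h_out, so v = √(2·9.81·0.9634) = 4.348 m/s.
With constant cross-section the crest speed equals v; applying Bernoulli from the surface up to the crest, P_top = P_atm − ½ρv² − ρg·h_top.
P_top = 101100 − ½·744.2·4.348² − 744.2·9.81·2.811 = 73540 Pa. So P_gauge = P_top − P_atm = -27560 Pa.

P_gauge = -27.56 kPa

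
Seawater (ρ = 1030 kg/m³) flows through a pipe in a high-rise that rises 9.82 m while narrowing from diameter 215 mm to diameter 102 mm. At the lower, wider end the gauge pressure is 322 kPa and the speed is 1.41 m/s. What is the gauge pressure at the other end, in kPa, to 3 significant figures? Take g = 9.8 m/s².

204 kPa

Mass conservation (A₁v₁ = A₂v₂) gives v₂ = 1.41 × 363/81.7 = 6.26 m/s.
Applying Bernoulli between the two ends and solving for P₂: P₂ = P₁ + ½ρ(v₁² − v₂²) − ρgΔh.
P₂ = 322000 + ½·1030·(1.41² − 6.26²) − 1030·9.8·(+9.82) = 322000 + (-19200) − (99100) = 204000 Pa.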